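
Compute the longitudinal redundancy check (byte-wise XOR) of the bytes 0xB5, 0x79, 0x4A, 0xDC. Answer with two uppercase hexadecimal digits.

5A

XOR the bytes together:
  start with 0xB5
  0xB5 ⊕ 0x79 = 0xCC
  0xCC ⊕ 0x4A = 0x86
  0x86 ⊕ 0xDC = 0x5A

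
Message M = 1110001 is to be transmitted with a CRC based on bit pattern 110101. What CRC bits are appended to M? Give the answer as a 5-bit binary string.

Append 5 zeros: 111000100000. Divide by 110101 (XOR where the leading bit is 1):
  pos 0: 111000 XOR 110101 = 001101
  pos 2: 110110 XOR 110101 = 000011
  pos 6: 110000 XOR 110101 = 000101
Remainder (last 5 bits) = 00101. This is the CRC / FCS.

00101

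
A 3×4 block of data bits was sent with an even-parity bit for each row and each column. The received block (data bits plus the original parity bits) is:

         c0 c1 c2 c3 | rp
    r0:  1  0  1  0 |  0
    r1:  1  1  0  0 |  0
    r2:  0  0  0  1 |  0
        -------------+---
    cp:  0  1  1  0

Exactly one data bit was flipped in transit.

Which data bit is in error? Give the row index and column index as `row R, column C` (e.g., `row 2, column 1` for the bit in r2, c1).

row 2, column 3

Recompute each row's even parity and compare to rp:
  r0: data parity 0, sent rp 0 → ok
  r1: data parity 0, sent rp 0 → ok
  r2: data parity 1, sent rp 0 → mismatch
Recompute each column's even parity and compare to cp:
  c0: data parity 0, sent cp 0 → ok
  c1: data parity 1, sent cp 1 → ok
  c2: data parity 1, sent cp 1 → ok
  c3: data parity 1, sent cp 0 → mismatch
Exactly one row (r2) and one column (c3) fail → the flipped bit is at their intersection.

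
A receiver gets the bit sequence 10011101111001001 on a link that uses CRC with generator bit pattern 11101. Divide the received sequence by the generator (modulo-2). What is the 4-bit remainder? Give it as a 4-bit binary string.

0000

Modulo-2 division of 10011101111001001 by 11101:
  pos 0: 10011 XOR 11101 = 01110
  pos 1: 11101 XOR 11101 = 00000
  pos 7: 11110 XOR 11101 = 00011
  pos 10: 11010 XOR 11101 = 00111
  pos 12: 11101 XOR 11101 = 00000
Remainder = 0000 (zero — the frame passes the CRC check).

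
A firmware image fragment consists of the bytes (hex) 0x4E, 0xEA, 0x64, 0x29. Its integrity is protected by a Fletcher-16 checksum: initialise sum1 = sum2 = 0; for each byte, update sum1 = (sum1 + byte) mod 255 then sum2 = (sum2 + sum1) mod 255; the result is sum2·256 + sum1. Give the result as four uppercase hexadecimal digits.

EBC6

Running sums (mod 255):
  after byte 0 (0x4E): sum1=78, sum2=78
  after byte 1 (0xEA): sum1=57, sum2=135
  after byte 2 (0x64): sum1=157, sum2=37
  after byte 3 (0x29): sum1=198, sum2=235
Checksum = sum2·256 + sum1 = 235·256 + 198 = 60358 = 0xEBC6.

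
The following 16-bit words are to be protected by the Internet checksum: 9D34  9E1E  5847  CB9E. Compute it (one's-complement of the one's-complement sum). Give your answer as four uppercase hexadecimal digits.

A0C6

One's-complement addition (fold any carry out of bit 15 back into bit 0):
  0x9D34 + 0x9E1E = 0x13B52 → wrap carry → 0x3B53
  0x3B53 + 0x5847 = 0x0939A
  0x939A + 0xCB9E = 0x15F38 → wrap carry → 0x5F39
One's-complement sum = 0x5F39.
Checksum = ~0x5F39 & 0xFFFF = 0xA0C6.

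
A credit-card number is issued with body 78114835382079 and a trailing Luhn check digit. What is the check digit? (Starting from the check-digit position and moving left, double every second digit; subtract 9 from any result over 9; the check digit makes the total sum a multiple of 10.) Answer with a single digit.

0

Partial digits right→left: 9 7 0 2 8 3 5 3 8 4 1 1 8 7
Double every second digit counting from the check-digit position (so the 1st, 3rd, 5th, ... of the partial from the right).
  doubled (with −9 where >9): 9 0 7 1 7 2 7 → sum 33
  kept as-is: 7 2 3 3 4 1 7 → sum 27
Total = 33 + 27 = 60.
Check digit = (10 − (60 mod 10)) mod 10 = 0.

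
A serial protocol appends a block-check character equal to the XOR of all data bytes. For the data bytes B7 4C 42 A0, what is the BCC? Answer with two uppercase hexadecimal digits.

XOR the bytes together:
  start with 0xB7
  0xB7 ⊕ 0x4C = 0xFB
  0xFB ⊕ 0x42 = 0xB9
  0xB9 ⊕ 0xA0 = 0x19

19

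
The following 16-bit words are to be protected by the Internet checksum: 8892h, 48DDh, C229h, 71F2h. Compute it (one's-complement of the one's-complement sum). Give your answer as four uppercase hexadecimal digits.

One's-complement addition (fold any carry out of bit 15 back into bit 0):
  0x8892 + 0x48DD = 0x0D16F
  0xD16F + 0xC229 = 0x19398 → wrap carry → 0x9399
  0x9399 + 0x71F2 = 0x1058B → wrap carry → 0x058C
One's-complement sum = 0x058C.
Checksum = ~0x058C & 0xFFFF = 0xFA73.

FA73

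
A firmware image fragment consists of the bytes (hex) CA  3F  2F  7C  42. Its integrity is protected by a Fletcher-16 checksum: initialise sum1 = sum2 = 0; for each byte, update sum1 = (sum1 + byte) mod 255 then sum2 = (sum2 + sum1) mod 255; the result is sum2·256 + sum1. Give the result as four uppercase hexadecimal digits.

Running sums (mod 255):
  after byte 0 (CA): sum1=202, sum2=202
  after byte 1 (3F): sum1=10, sum2=212
  after byte 2 (2F): sum1=57, sum2=14
  after byte 3 (7C): sum1=181, sum2=195
  after byte 4 (42): sum1=247, sum2=187
Checksum = sum2·256 + sum1 = 187·256 + 247 = 48119 = 0xBBF7.

BBF7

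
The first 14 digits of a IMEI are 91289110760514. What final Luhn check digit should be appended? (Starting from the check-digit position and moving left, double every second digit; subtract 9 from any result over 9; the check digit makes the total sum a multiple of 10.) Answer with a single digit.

Partial digits right→left: 4 1 5 0 6 7 0 1 1 9 8 2 1 9
Double every second digit counting from the check-digit position (so the 1st, 3rd, 5th, ... of the partial from the right).
  doubled (with −9 where >9): 8 1 3 0 2 7 2 → sum 23
  kept as-is: 1 0 7 1 9 2 9 → sum 29
Total = 23 + 29 = 52.
Check digit = (10 − (52 mod 10)) mod 10 = 8.

8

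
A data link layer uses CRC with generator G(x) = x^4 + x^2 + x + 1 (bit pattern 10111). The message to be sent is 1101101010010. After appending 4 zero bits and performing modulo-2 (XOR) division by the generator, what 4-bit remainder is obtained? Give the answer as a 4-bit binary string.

Append 4 zeros: 11011010100100000. Divide by 10111 (XOR where the leading bit is 1):
  pos 0: 11011 XOR 10111 = 01100
  pos 1: 11000 XOR 10111 = 01111
  pos 2: 11111 XOR 10111 = 01000
  pos 3: 10000 XOR 10111 = 00111
  pos 5: 11110 XOR 10111 = 01001
  pos 6: 10010 XOR 10111 = 00101
  pos 8: 10110 XOR 10111 = 00001
  pos 12: 10000 XOR 10111 = 00111
Remainder (last 4 bits) = 0111. This is the CRC / FCS.

0111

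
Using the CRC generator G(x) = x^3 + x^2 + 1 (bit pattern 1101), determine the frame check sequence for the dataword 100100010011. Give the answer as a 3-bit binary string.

Append 3 zeros: 100100010011000. Divide by 1101 (XOR where the leading bit is 1):
  pos 0: 1001 XOR 1101 = 0100
  pos 1: 1000 XOR 1101 = 0101
  pos 2: 1010 XOR 1101 = 0111
  pos 3: 1110 XOR 1101 = 0011
  pos 5: 1110 XOR 1101 = 0011
  pos 7: 1101 XOR 1101 = 0000
  pos 11: 1000 XOR 1101 = 0101
Remainder (last 3 bits) = 101. This is the CRC / FCS.

101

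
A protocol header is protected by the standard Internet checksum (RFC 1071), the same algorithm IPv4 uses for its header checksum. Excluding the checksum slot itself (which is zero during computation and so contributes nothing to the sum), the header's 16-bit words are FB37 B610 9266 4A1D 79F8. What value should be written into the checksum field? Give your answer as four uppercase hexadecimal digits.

One's-complement addition (fold any carry out of bit 15 back into bit 0):
  0xFB37 + 0xB610 = 0x1B147 → wrap carry → 0xB148
  0xB148 + 0x9266 = 0x143AE → wrap carry → 0x43AF
  0x43AF + 0x4A1D = 0x08DCC
  0x8DCC + 0x79F8 = 0x107C4 → wrap carry → 0x07C5
One's-complement sum = 0x07C5.
Checksum = ~0x07C5 & 0xFFFF = 0xF83A.

F83A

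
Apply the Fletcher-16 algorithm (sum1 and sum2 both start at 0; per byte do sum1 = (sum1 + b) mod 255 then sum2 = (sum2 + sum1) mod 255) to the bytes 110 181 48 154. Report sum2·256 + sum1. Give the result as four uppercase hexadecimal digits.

D5EE

Running sums (mod 255):
  after byte 0 (110): sum1=110, sum2=110
  after byte 1 (181): sum1=36, sum2=146
  after byte 2 (48): sum1=84, sum2=230
  after byte 3 (154): sum1=238, sum2=213
Checksum = sum2·256 + sum1 = 213·256 + 238 = 54766 = 0xD5EE.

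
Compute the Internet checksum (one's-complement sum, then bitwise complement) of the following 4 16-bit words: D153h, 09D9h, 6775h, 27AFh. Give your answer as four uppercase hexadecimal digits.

One's-complement addition (fold any carry out of bit 15 back into bit 0):
  0xD153 + 0x09D9 = 0x0DB2C
  0xDB2C + 0x6775 = 0x142A1 → wrap carry → 0x42A2
  0x42A2 + 0x27AF = 0x06A51
One's-complement sum = 0x6A51.
Checksum = ~0x6A51 & 0xFFFF = 0x95AE.

95AE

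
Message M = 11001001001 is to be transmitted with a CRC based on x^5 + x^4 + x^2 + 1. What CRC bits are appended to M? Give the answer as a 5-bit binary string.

10110

Append 5 zeros: 1100100100100000. Divide by 110101 (XOR where the leading bit is 1):
  pos 0: 110010 XOR 110101 = 000111
  pos 3: 111010 XOR 110101 = 001111
  pos 5: 111101 XOR 110101 = 001000
  pos 7: 100000 XOR 110101 = 010101
  pos 8: 101010 XOR 110101 = 011111
  pos 9: 111110 XOR 110101 = 001011
Remainder (last 5 bits) = 10110. This is the CRC / FCS.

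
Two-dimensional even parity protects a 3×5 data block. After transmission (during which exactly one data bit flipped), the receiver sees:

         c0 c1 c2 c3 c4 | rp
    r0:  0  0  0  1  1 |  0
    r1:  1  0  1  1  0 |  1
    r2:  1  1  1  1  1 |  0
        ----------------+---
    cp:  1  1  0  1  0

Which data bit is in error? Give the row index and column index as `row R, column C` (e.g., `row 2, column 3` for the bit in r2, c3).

Recompute each row's even parity and compare to rp:
  r0: data parity 0, sent rp 0 → ok
  r1: data parity 1, sent rp 1 → ok
  r2: data parity 1, sent rp 0 → mismatch
Recompute each column's even parity and compare to cp:
  c0: data parity 0, sent cp 1 → mismatch
  c1: data parity 1, sent cp 1 → ok
  c2: data parity 0, sent cp 0 → ok
  c3: data parity 1, sent cp 1 → ok
  c4: data parity 0, sent cp 0 → ok
Exactly one row (r2) and one column (c0) fail → the flipped bit is at their intersection.

row 2, column 0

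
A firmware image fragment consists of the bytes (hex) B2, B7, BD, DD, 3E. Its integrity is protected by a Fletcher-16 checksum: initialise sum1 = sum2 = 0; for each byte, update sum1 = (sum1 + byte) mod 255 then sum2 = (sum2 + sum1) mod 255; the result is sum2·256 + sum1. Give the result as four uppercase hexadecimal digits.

8F44

Running sums (mod 255):
  after byte 0 (B2): sum1=178, sum2=178
  after byte 1 (B7): sum1=106, sum2=29
  after byte 2 (BD): sum1=40, sum2=69
  after byte 3 (DD): sum1=6, sum2=75
  after byte 4 (3E): sum1=68, sum2=143
Checksum = sum2·256 + sum1 = 143·256 + 68 = 36676 = 0x8F44.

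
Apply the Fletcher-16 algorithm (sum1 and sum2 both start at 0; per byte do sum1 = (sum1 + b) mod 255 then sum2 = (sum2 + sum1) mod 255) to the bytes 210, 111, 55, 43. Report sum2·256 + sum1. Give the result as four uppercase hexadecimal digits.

33A4

Running sums (mod 255):
  after byte 0 (210): sum1=210, sum2=210
  after byte 1 (111): sum1=66, sum2=21
  after byte 2 (55): sum1=121, sum2=142
  after byte 3 (43): sum1=164, sum2=51
Checksum = sum2·256 + sum1 = 51·256 + 164 = 13220 = 0x33A4.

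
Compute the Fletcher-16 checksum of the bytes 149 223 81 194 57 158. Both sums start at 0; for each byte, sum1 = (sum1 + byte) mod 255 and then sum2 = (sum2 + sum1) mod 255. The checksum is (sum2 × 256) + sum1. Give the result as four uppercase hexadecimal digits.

Running sums (mod 255):
  after byte 0 (149): sum1=149, sum2=149
  after byte 1 (223): sum1=117, sum2=11
  after byte 2 (81): sum1=198, sum2=209
  after byte 3 (194): sum1=137, sum2=91
  after byte 4 (57): sum1=194, sum2=30
  after byte 5 (158): sum1=97, sum2=127
Checksum = sum2·256 + sum1 = 127·256 + 97 = 32609 = 0x7F61.

7F61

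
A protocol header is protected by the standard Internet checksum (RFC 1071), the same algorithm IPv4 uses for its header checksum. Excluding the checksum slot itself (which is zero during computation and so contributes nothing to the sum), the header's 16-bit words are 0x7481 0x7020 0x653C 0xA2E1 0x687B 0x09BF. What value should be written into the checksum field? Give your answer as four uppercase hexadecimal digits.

One's-complement addition (fold any carry out of bit 15 back into bit 0):
  0x7481 + 0x7020 = 0x0E4A1
  0xE4A1 + 0x653C = 0x149DD → wrap carry → 0x49DE
  0x49DE + 0xA2E1 = 0x0ECBF
  0xECBF + 0x687B = 0x1553A → wrap carry → 0x553B
  0x553B + 0x09BF = 0x05EFA
One's-complement sum = 0x5EFA.
Checksum = ~0x5EFA & 0xFFFF = 0xA105.

A105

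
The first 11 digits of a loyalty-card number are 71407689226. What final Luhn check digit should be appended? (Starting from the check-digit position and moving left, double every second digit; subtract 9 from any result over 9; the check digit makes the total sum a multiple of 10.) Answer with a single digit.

Partial digits right→left: 6 2 2 9 8 6 7 0 4 1 7
Double every second digit counting from the check-digit position (so the 1st, 3rd, 5th, ... of the partial from the right).
  doubled (with −9 where >9): 3 4 7 5 8 5 → sum 32
  kept as-is: 2 9 6 0 1 → sum 18
Total = 32 + 18 = 50.
Check digit = (10 − (50 mod 10)) mod 10 = 0.

0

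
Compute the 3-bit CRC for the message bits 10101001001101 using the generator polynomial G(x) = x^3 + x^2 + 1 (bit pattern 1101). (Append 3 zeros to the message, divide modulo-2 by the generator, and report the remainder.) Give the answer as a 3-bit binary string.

Append 3 zeros: 10101001001101000. Divide by 1101 (XOR where the leading bit is 1):
  pos 0: 1010 XOR 1101 = 0111
  pos 1: 1111 XOR 1101 = 0010
  pos 3: 1000 XOR 1101 = 0101
  pos 4: 1011 XOR 1101 = 0110
  pos 5: 1100 XOR 1101 = 0001
  pos 8: 1011 XOR 1101 = 0110
  pos 9: 1100 XOR 1101 = 0001
  pos 12: 1100 XOR 1101 = 0001
Remainder (last 3 bits) = 010. This is the CRC / FCS.

010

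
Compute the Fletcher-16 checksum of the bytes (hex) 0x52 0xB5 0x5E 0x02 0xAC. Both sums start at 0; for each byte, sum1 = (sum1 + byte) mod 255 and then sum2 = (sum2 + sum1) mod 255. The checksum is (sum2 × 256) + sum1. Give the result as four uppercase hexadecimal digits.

Running sums (mod 255):
  after byte 0 (0x52): sum1=82, sum2=82
  after byte 1 (0xB5): sum1=8, sum2=90
  after byte 2 (0x5E): sum1=102, sum2=192
  after byte 3 (0x02): sum1=104, sum2=41
  after byte 4 (0xAC): sum1=21, sum2=62
Checksum = sum2·256 + sum1 = 62·256 + 21 = 15893 = 0x3E15.

3E15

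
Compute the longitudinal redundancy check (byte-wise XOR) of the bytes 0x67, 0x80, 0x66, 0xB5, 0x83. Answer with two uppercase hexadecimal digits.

B7

XOR the bytes together:
  start with 0x67
  0x67 ⊕ 0x80 = 0xE7
  0xE7 ⊕ 0x66 = 0x81
  0x81 ⊕ 0xB5 = 0x34
  0x34 ⊕ 0x83 = 0xB7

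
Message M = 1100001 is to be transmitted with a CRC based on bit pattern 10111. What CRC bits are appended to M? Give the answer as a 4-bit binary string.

Append 4 zeros: 11000010000. Divide by 10111 (XOR where the leading bit is 1):
  pos 0: 11000 XOR 10111 = 01111
  pos 1: 11110 XOR 10111 = 01001
  pos 2: 10011 XOR 10111 = 00100
  pos 4: 10000 XOR 10111 = 00111
  pos 6: 11100 XOR 10111 = 01011
Remainder (last 4 bits) = 1011. This is the CRC / FCS.

1011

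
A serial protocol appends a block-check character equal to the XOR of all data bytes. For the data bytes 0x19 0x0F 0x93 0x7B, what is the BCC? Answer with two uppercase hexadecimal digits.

FE

XOR the bytes together:
  start with 0x19
  0x19 ⊕ 0x0F = 0x16
  0x16 ⊕ 0x93 = 0x85
  0x85 ⊕ 0x7B = 0xFE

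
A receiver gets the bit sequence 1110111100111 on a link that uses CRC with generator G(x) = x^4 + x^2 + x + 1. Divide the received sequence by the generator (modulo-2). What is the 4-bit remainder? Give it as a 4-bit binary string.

Modulo-2 division of 1110111100111 by 10111:
  pos 0: 11101 XOR 10111 = 01010
  pos 1: 10101 XOR 10111 = 00010
  pos 4: 10110 XOR 10111 = 00001
  pos 8: 10111 XOR 10111 = 00000
Remainder = 0000 (zero — the frame passes the CRC check).

0000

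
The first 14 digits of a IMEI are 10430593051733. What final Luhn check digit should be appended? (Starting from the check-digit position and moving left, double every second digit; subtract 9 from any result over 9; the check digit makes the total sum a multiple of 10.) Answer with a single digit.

7

Partial digits right→left: 3 3 7 1 5 0 3 9 5 0 3 4 0 1
Double every second digit counting from the check-digit position (so the 1st, 3rd, 5th, ... of the partial from the right).
  doubled (with −9 where >9): 6 5 1 6 1 6 0 → sum 25
  kept as-is: 3 1 0 9 0 4 1 → sum 18
Total = 25 + 18 = 43.
Check digit = (10 − (43 mod 10)) mod 10 = 7.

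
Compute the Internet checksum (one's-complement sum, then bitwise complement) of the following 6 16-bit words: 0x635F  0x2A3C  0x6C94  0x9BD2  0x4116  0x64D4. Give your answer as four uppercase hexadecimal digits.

C412

One's-complement addition (fold any carry out of bit 15 back into bit 0):
  0x635F + 0x2A3C = 0x08D9B
  0x8D9B + 0x6C94 = 0x0FA2F
  0xFA2F + 0x9BD2 = 0x19601 → wrap carry → 0x9602
  0x9602 + 0x4116 = 0x0D718
  0xD718 + 0x64D4 = 0x13BEC → wrap carry → 0x3BED
One's-complement sum = 0x3BED.
Checksum = ~0x3BED & 0xFFFF = 0xC412.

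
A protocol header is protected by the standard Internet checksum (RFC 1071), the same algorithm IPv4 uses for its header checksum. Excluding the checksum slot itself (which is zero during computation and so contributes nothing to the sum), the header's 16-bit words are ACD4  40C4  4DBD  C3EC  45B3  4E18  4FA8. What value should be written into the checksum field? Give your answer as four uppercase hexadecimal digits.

One's-complement addition (fold any carry out of bit 15 back into bit 0):
  0xACD4 + 0x40C4 = 0x0ED98
  0xED98 + 0x4DBD = 0x13B55 → wrap carry → 0x3B56
  0x3B56 + 0xC3EC = 0x0FF42
  0xFF42 + 0x45B3 = 0x144F5 → wrap carry → 0x44F6
  0x44F6 + 0x4E18 = 0x0930E
  0x930E + 0x4FA8 = 0x0E2B6
One's-complement sum = 0xE2B6.
Checksum = ~0xE2B6 & 0xFFFF = 0x1D49.

1D49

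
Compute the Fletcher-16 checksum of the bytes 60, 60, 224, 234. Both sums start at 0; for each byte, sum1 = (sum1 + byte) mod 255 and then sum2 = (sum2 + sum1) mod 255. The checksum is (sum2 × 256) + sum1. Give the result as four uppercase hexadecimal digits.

5244

Running sums (mod 255):
  after byte 0 (60): sum1=60, sum2=60
  after byte 1 (60): sum1=120, sum2=180
  after byte 2 (224): sum1=89, sum2=14
  after byte 3 (234): sum1=68, sum2=82
Checksum = sum2·256 + sum1 = 82·256 + 68 = 21060 = 0x5244.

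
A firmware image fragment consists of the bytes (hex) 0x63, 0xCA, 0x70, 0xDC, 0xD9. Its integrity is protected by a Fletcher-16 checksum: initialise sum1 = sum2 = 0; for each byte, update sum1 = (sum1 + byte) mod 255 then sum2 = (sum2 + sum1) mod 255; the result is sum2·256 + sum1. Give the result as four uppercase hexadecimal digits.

0155

Running sums (mod 255):
  after byte 0 (0x63): sum1=99, sum2=99
  after byte 1 (0xCA): sum1=46, sum2=145
  after byte 2 (0x70): sum1=158, sum2=48
  after byte 3 (0xDC): sum1=123, sum2=171
  after byte 4 (0xD9): sum1=85, sum2=1
Checksum = sum2·256 + sum1 = 1·256 + 85 = 341 = 0x0155.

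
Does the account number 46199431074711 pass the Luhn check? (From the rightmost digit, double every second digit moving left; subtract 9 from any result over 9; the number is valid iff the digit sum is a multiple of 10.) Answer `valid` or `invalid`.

valid

From the right, keep odd positions and double even positions (subtract 9 from any doubled value over 9):
  doubled (positions 2,4,...): 2 8 0 6 9 2 8 → sum 35
  kept (positions 1,3,...): 1 7 7 1 4 9 6 → sum 35
Total = 70.
70 mod 10 = 0, so the number is valid.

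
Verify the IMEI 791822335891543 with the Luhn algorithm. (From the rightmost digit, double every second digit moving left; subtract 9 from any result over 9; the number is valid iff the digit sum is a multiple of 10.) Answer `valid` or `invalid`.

From the right, keep odd positions and double even positions (subtract 9 from any doubled value over 9):
  doubled (positions 2,4,...): 8 2 7 6 4 7 9 → sum 43
  kept (positions 1,3,...): 3 5 9 5 3 2 1 7 → sum 35
Total = 78.
78 mod 10 = 8, so the number is invalid.

invalid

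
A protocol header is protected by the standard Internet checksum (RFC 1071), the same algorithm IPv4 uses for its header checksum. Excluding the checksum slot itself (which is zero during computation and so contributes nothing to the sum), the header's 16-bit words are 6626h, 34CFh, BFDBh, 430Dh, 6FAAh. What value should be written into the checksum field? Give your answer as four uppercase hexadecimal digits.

One's-complement addition (fold any carry out of bit 15 back into bit 0):
  0x6626 + 0x34CF = 0x09AF5
  0x9AF5 + 0xBFDB = 0x15AD0 → wrap carry → 0x5AD1
  0x5AD1 + 0x430D = 0x09DDE
  0x9DDE + 0x6FAA = 0x10D88 → wrap carry → 0x0D89
One's-complement sum = 0x0D89.
Checksum = ~0x0D89 & 0xFFFF = 0xF276.

F276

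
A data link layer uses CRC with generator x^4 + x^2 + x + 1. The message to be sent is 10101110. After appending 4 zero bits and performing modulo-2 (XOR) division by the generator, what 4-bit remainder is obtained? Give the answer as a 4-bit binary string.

Append 4 zeros: 101011100000. Divide by 10111 (XOR where the leading bit is 1):
  pos 0: 10101 XOR 10111 = 00010
  pos 3: 10110 XOR 10111 = 00001
  pos 7: 10000 XOR 10111 = 00111
Remainder (last 4 bits) = 0111. This is the CRC / FCS.

0111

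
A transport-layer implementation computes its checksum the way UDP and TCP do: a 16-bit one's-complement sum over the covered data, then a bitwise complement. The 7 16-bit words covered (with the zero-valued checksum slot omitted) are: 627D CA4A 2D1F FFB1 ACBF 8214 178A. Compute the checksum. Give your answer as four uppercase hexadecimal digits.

One's-complement addition (fold any carry out of bit 15 back into bit 0):
  0x627D + 0xCA4A = 0x12CC7 → wrap carry → 0x2CC8
  0x2CC8 + 0x2D1F = 0x059E7
  0x59E7 + 0xFFB1 = 0x15998 → wrap carry → 0x5999
  0x5999 + 0xACBF = 0x10658 → wrap carry → 0x0659
  0x0659 + 0x8214 = 0x0886D
  0x886D + 0x178A = 0x09FF7
One's-complement sum = 0x9FF7.
Checksum = ~0x9FF7 & 0xFFFF = 0x6008.

6008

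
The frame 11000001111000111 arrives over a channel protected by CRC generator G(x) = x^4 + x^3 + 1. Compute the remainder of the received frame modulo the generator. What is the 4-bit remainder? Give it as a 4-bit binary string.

0111

Modulo-2 division of 11000001111000111 by 11001:
  pos 0: 11000 XOR 11001 = 00001
  pos 4: 10011 XOR 11001 = 01010
  pos 5: 10101 XOR 11001 = 01100
  pos 6: 11001 XOR 11001 = 00000
Remainder = 0111 (nonzero — an error is detected).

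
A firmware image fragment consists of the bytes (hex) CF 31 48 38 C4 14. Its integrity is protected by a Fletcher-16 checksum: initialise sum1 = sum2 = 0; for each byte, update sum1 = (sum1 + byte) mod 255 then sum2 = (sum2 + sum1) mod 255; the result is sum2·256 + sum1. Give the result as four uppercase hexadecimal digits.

Running sums (mod 255):
  after byte 0 (CF): sum1=207, sum2=207
  after byte 1 (31): sum1=1, sum2=208
  after byte 2 (48): sum1=73, sum2=26
  after byte 3 (38): sum1=129, sum2=155
  after byte 4 (C4): sum1=70, sum2=225
  after byte 5 (14): sum1=90, sum2=60
Checksum = sum2·256 + sum1 = 60·256 + 90 = 15450 = 0x3C5A.

3C5A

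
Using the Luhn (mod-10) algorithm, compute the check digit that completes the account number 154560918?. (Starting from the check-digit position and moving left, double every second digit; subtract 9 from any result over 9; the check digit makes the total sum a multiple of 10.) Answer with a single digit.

Partial digits right→left: 8 1 9 0 6 5 4 5 1
Double every second digit counting from the check-digit position (so the 1st, 3rd, 5th, ... of the partial from the right).
  doubled (with −9 where >9): 7 9 3 8 2 → sum 29
  kept as-is: 1 0 5 5 → sum 11
Total = 29 + 11 = 40.
Check digit = (10 − (40 mod 10)) mod 10 = 0.

0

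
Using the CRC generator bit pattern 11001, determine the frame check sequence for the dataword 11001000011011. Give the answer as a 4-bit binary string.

1011

Append 4 zeros: 110010000110110000. Divide by 11001 (XOR where the leading bit is 1):
  pos 0: 11001 XOR 11001 = 00000
  pos 9: 11011 XOR 11001 = 00010
  pos 12: 10000 XOR 11001 = 01001
  pos 13: 10010 XOR 11001 = 01011
Remainder (last 4 bits) = 1011. This is the CRC / FCS.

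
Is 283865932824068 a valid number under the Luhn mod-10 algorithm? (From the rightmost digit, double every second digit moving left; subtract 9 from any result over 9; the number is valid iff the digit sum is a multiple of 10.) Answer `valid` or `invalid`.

From the right, keep odd positions and double even positions (subtract 9 from any doubled value over 9):
  doubled (positions 2,4,...): 3 8 7 6 1 7 7 → sum 39
  kept (positions 1,3,...): 8 0 2 2 9 6 3 2 → sum 32
Total = 71.
71 mod 10 = 1, so the number is invalid.

invalid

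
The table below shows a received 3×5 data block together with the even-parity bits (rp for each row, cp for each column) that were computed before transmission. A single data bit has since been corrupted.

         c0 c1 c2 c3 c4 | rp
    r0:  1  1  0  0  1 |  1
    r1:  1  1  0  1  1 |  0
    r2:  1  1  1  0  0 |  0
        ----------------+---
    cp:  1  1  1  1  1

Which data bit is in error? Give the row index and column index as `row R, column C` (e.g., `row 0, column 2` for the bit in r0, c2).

row 2, column 4

Recompute each row's even parity and compare to rp:
  r0: data parity 1, sent rp 1 → ok
  r1: data parity 0, sent rp 0 → ok
  r2: data parity 1, sent rp 0 → mismatch
Recompute each column's even parity and compare to cp:
  c0: data parity 1, sent cp 1 → ok
  c1: data parity 1, sent cp 1 → ok
  c2: data parity 1, sent cp 1 → ok
  c3: data parity 1, sent cp 1 → ok
  c4: data parity 0, sent cp 1 → mismatch
Exactly one row (r2) and one column (c4) fail → the flipped bit is at their intersection.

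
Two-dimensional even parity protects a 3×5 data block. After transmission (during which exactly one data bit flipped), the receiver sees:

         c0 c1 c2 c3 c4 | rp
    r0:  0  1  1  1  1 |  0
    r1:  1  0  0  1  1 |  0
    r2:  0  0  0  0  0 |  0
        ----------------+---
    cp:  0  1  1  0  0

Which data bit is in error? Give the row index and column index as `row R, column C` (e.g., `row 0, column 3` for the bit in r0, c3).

row 1, column 0

Recompute each row's even parity and compare to rp:
  r0: data parity 0, sent rp 0 → ok
  r1: data parity 1, sent rp 0 → mismatch
  r2: data parity 0, sent rp 0 → ok
Recompute each column's even parity and compare to cp:
  c0: data parity 1, sent cp 0 → mismatch
  c1: data parity 1, sent cp 1 → ok
  c2: data parity 1, sent cp 1 → ok
  c3: data parity 0, sent cp 0 → ok
  c4: data parity 0, sent cp 0 → ok
Exactly one row (r1) and one column (c0) fail → the flipped bit is at their intersection.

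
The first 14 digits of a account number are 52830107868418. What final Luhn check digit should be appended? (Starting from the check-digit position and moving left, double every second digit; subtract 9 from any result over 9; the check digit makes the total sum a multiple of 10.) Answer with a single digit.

Partial digits right→left: 8 1 4 8 6 8 7 0 1 0 3 8 2 5
Double every second digit counting from the check-digit position (so the 1st, 3rd, 5th, ... of the partial from the right).
  doubled (with −9 where >9): 7 8 3 5 2 6 4 → sum 35
  kept as-is: 1 8 8 0 0 8 5 → sum 30
Total = 35 + 30 = 65.
Check digit = (10 − (65 mod 10)) mod 10 = 5.

5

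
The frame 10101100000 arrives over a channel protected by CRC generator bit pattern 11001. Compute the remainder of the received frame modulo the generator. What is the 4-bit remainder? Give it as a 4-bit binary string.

Modulo-2 division of 10101100000 by 11001:
  pos 0: 10101 XOR 11001 = 01100
  pos 1: 11001 XOR 11001 = 00000
Remainder = 0000 (zero — the frame passes the CRC check).

0000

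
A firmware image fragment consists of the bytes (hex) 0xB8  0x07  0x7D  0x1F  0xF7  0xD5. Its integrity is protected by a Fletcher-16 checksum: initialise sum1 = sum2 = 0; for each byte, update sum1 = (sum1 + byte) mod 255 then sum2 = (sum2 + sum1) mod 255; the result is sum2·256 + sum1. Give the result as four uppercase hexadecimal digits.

902A

Running sums (mod 255):
  after byte 0 (0xB8): sum1=184, sum2=184
  after byte 1 (0x07): sum1=191, sum2=120
  after byte 2 (0x7D): sum1=61, sum2=181
  after byte 3 (0x1F): sum1=92, sum2=18
  after byte 4 (0xF7): sum1=84, sum2=102
  after byte 5 (0xD5): sum1=42, sum2=144
Checksum = sum2·256 + sum1 = 144·256 + 42 = 36906 = 0x902A.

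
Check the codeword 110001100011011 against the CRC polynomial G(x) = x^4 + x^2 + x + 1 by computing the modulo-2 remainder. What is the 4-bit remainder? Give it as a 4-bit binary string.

0000

Modulo-2 division of 110001100011011 by 10111:
  pos 0: 11000 XOR 10111 = 01111
  pos 1: 11111 XOR 10111 = 01000
  pos 2: 10001 XOR 10111 = 00110
  pos 4: 11000 XOR 10111 = 01111
  pos 5: 11110 XOR 10111 = 01001
  pos 6: 10011 XOR 10111 = 00100
  pos 8: 10010 XOR 10111 = 00101
  pos 10: 10111 XOR 10111 = 00000
Remainder = 0000 (zero — the frame passes the CRC check).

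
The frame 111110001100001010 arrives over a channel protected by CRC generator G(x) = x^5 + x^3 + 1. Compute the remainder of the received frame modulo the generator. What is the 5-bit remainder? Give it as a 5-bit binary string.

Modulo-2 division of 111110001100001010 by 101001:
  pos 0: 111110 XOR 101001 = 010111
  pos 1: 101110 XOR 101001 = 000111
  pos 4: 111011 XOR 101001 = 010010
  pos 5: 100100 XOR 101001 = 001101
  pos 7: 110100 XOR 101001 = 011101
  pos 8: 111010 XOR 101001 = 010011
  pos 9: 100111 XOR 101001 = 001110
  pos 11: 111001 XOR 101001 = 010000
  pos 12: 100000 XOR 101001 = 001001
Remainder = 01001 (nonzero — an error is detected).

01001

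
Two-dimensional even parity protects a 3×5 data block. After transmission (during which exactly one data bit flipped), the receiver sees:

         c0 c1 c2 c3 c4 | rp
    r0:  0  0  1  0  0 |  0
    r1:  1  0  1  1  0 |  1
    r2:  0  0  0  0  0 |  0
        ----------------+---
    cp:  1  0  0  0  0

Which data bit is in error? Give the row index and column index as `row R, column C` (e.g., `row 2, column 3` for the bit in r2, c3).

row 0, column 3

Recompute each row's even parity and compare to rp:
  r0: data parity 1, sent rp 0 → mismatch
  r1: data parity 1, sent rp 1 → ok
  r2: data parity 0, sent rp 0 → ok
Recompute each column's even parity and compare to cp:
  c0: data parity 1, sent cp 1 → ok
  c1: data parity 0, sent cp 0 → ok
  c2: data parity 0, sent cp 0 → ok
  c3: data parity 1, sent cp 0 → mismatch
  c4: data parity 0, sent cp 0 → ok
Exactly one row (r0) and one column (c3) fail → the flipped bit is at their intersection.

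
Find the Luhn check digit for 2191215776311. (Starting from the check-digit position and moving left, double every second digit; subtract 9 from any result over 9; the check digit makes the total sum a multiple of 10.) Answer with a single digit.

2

Partial digits right→left: 1 1 3 6 7 7 5 1 2 1 9 1 2
Double every second digit counting from the check-digit position (so the 1st, 3rd, 5th, ... of the partial from the right).
  doubled (with −9 where >9): 2 6 5 1 4 9 4 → sum 31
  kept as-is: 1 6 7 1 1 1 → sum 17
Total = 31 + 17 = 48.
Check digit = (10 − (48 mod 10)) mod 10 = 2.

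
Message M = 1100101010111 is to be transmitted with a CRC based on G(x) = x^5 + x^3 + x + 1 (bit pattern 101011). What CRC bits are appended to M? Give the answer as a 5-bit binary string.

Append 5 zeros: 110010101011100000. Divide by 101011 (XOR where the leading bit is 1):
  pos 0: 110010 XOR 101011 = 011001
  pos 1: 110011 XOR 101011 = 011000
  pos 2: 110000 XOR 101011 = 011011
  pos 3: 110111 XOR 101011 = 011100
  pos 4: 111000 XOR 101011 = 010011
  pos 5: 100111 XOR 101011 = 001100
  pos 7: 110011 XOR 101011 = 011000
  pos 8: 110000 XOR 101011 = 011011
  pos 9: 110110 XOR 101011 = 011101
  pos 10: 111010 XOR 101011 = 010001
  pos 11: 100010 XOR 101011 = 001001
Remainder (last 5 bits) = 10010. This is the CRC / FCS.

10010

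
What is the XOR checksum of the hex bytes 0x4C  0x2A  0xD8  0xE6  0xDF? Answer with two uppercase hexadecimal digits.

XOR the bytes together:
  start with 0x4C
  0x4C ⊕ 0x2A = 0x66
  0x66 ⊕ 0xD8 = 0xBE
  0xBE ⊕ 0xE6 = 0x58
  0x58 ⊕ 0xDF = 0x87

87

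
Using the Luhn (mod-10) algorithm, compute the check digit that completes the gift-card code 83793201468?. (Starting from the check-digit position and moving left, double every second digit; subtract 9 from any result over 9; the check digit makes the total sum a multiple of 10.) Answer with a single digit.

Partial digits right→left: 8 6 4 1 0 2 3 9 7 3 8
Double every second digit counting from the check-digit position (so the 1st, 3rd, 5th, ... of the partial from the right).
  doubled (with −9 where >9): 7 8 0 6 5 7 → sum 33
  kept as-is: 6 1 2 9 3 → sum 21
Total = 33 + 21 = 54.
Check digit = (10 − (54 mod 10)) mod 10 = 6.

6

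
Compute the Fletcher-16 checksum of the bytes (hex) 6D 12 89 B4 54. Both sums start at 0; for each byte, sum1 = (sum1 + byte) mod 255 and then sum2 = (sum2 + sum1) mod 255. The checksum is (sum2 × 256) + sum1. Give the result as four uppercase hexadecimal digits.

C512

Running sums (mod 255):
  after byte 0 (6D): sum1=109, sum2=109
  after byte 1 (12): sum1=127, sum2=236
  after byte 2 (89): sum1=9, sum2=245
  after byte 3 (B4): sum1=189, sum2=179
  after byte 4 (54): sum1=18, sum2=197
Checksum = sum2·256 + sum1 = 197·256 + 18 = 50450 = 0xC512.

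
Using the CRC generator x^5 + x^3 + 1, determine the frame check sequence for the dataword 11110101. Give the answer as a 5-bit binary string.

Append 5 zeros: 1111010100000. Divide by 101001 (XOR where the leading bit is 1):
  pos 0: 111101 XOR 101001 = 010100
  pos 1: 101000 XOR 101001 = 000001
  pos 6: 110000 XOR 101001 = 011001
  pos 7: 110010 XOR 101001 = 011011
Remainder (last 5 bits) = 11011. This is the CRC / FCS.

11011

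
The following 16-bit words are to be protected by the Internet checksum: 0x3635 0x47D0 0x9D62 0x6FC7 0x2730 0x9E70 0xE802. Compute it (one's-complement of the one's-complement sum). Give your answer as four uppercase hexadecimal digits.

One's-complement addition (fold any carry out of bit 15 back into bit 0):
  0x3635 + 0x47D0 = 0x07E05
  0x7E05 + 0x9D62 = 0x11B67 → wrap carry → 0x1B68
  0x1B68 + 0x6FC7 = 0x08B2F
  0x8B2F + 0x2730 = 0x0B25F
  0xB25F + 0x9E70 = 0x150CF → wrap carry → 0x50D0
  0x50D0 + 0xE802 = 0x138D2 → wrap carry → 0x38D3
One's-complement sum = 0x38D3.
Checksum = ~0x38D3 & 0xFFFF = 0xC72C.

C72C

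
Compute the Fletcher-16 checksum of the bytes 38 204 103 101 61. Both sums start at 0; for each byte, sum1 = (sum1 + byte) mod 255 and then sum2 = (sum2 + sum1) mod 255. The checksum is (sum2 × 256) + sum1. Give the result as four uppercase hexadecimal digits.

Running sums (mod 255):
  after byte 0 (38): sum1=38, sum2=38
  after byte 1 (204): sum1=242, sum2=25
  after byte 2 (103): sum1=90, sum2=115
  after byte 3 (101): sum1=191, sum2=51
  after byte 4 (61): sum1=252, sum2=48
Checksum = sum2·256 + sum1 = 48·256 + 252 = 12540 = 0x30FC.

30FC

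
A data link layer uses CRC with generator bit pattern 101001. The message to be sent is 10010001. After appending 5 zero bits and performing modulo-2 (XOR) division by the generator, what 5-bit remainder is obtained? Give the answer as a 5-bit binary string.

01010

Append 5 zeros: 1001000100000. Divide by 101001 (XOR where the leading bit is 1):
  pos 0: 100100 XOR 101001 = 001101
  pos 2: 110101 XOR 101001 = 011100
  pos 3: 111000 XOR 101001 = 010001
  pos 4: 100010 XOR 101001 = 001011
  pos 6: 101100 XOR 101001 = 000101
Remainder (last 5 bits) = 01010. This is the CRC / FCS.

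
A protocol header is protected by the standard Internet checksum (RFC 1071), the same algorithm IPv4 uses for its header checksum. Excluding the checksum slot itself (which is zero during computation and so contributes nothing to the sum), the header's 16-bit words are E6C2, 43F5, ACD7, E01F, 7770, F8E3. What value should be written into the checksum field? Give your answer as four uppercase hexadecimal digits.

One's-complement addition (fold any carry out of bit 15 back into bit 0):
  0xE6C2 + 0x43F5 = 0x12AB7 → wrap carry → 0x2AB8
  0x2AB8 + 0xACD7 = 0x0D78F
  0xD78F + 0xE01F = 0x1B7AE → wrap carry → 0xB7AF
  0xB7AF + 0x7770 = 0x12F1F → wrap carry → 0x2F20
  0x2F20 + 0xF8E3 = 0x12803 → wrap carry → 0x2804
One's-complement sum = 0x2804.
Checksum = ~0x2804 & 0xFFFF = 0xD7FB.

D7FB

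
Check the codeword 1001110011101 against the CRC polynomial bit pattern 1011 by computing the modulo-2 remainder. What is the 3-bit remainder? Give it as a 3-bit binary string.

000

Modulo-2 division of 1001110011101 by 1011:
  pos 0: 1001 XOR 1011 = 0010
  pos 2: 1011 XOR 1011 = 0000
  pos 8: 1110 XOR 1011 = 0101
  pos 9: 1011 XOR 1011 = 0000
Remainder = 000 (zero — the frame passes the CRC check).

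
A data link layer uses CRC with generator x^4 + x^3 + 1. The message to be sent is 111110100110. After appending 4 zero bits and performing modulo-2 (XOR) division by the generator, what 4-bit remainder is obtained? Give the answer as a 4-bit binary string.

0100

Append 4 zeros: 1111101001100000. Divide by 11001 (XOR where the leading bit is 1):
  pos 0: 11111 XOR 11001 = 00110
  pos 2: 11001 XOR 11001 = 00000
  pos 9: 11000 XOR 11001 = 00001
Remainder (last 4 bits) = 0100. This is the CRC / FCS.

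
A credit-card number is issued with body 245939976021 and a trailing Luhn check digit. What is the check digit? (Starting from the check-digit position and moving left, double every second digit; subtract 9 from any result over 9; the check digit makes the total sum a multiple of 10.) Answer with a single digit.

Partial digits right→left: 1 2 0 6 7 9 9 3 9 5 4 2
Double every second digit counting from the check-digit position (so the 1st, 3rd, 5th, ... of the partial from the right).
  doubled (with −9 where >9): 2 0 5 9 9 8 → sum 33
  kept as-is: 2 6 9 3 5 2 → sum 27
Total = 33 + 27 = 60.
Check digit = (10 − (60 mod 10)) mod 10 = 0.

0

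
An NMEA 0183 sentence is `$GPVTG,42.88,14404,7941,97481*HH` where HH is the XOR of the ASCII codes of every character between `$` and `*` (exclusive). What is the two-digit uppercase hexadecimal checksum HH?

77

XOR the ASCII codes of the payload characters:
  'G' = 0x47 → acc = 0x47
  'P' = 0x50 → acc = 0x17
  'V' = 0x56 → acc = 0x41
  'T' = 0x54 → acc = 0x15
  'G' = 0x47 → acc = 0x52
  ',' = 0x2C → acc = 0x7E
  '4' = 0x34 → acc = 0x4A
  '2' = 0x32 → acc = 0x78
  '.' = 0x2E → acc = 0x56
  '8' = 0x38 → acc = 0x6E
  '8' = 0x38 → acc = 0x56
  ',' = 0x2C → acc = 0x7A
  '1' = 0x31 → acc = 0x4B
  '4' = 0x34 → acc = 0x7F
  '4' = 0x34 → acc = 0x4B
  '0' = 0x30 → acc = 0x7B
  '4' = 0x34 → acc = 0x4F
  ',' = 0x2C → acc = 0x63
  '7' = 0x37 → acc = 0x54
  '9' = 0x39 → acc = 0x6D
  '4' = 0x34 → acc = 0x59
  '1' = 0x31 → acc = 0x68
  ',' = 0x2C → acc = 0x44
  '9' = 0x39 → acc = 0x7D
  '7' = 0x37 → acc = 0x4A
  '4' = 0x34 → acc = 0x7E
  '8' = 0x38 → acc = 0x46
  '1' = 0x31 → acc = 0x77
Checksum = 0x77.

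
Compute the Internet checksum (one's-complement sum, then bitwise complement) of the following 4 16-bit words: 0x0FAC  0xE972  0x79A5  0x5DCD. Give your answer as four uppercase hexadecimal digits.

2F6E

One's-complement addition (fold any carry out of bit 15 back into bit 0):
  0x0FAC + 0xE972 = 0x0F91E
  0xF91E + 0x79A5 = 0x172C3 → wrap carry → 0x72C4
  0x72C4 + 0x5DCD = 0x0D091
One's-complement sum = 0xD091.
Checksum = ~0xD091 & 0xFFFF = 0x2F6E.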